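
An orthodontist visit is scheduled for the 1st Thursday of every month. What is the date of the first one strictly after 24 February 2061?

3 March 2061

February 2061 starts on a Tuesday, so its 1st Thursday is 3 February 2061 (2 days in).
That is not after 24 February 2061, so look at March 2061.
March 2061 starts on a Tuesday, so its 1st Thursday is 3 March 2061 (2 days in).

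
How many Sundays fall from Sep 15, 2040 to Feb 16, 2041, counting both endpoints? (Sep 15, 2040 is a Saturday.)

22

Sep 15, 2040 is a Saturday; the first Sunday on or after it is Sep 16, 2040 (1 day later).
From Sep 16, 2040 to Feb 16, 2041: 14 + 31 + 30 + 31 + 31 + 16 = 153 days (rest of Sep, Oct, Nov, Dec, Jan, Feb).
153 ÷ 7 = 21 full weeks with remainder 6, so 21 more Sundays after the first → 22.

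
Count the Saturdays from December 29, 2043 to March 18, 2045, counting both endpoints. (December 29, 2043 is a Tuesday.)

64

December 29, 2043 is a Tuesday; the first Saturday on or after it is January 2, 2044 (4 days later).
From January 2, 2044 to March 18, 2045: 364 + 77 = 441 days (rest of 2044, to March 18, 2045 in 2045).
441 ÷ 7 = 63 full weeks with remainder 0, so 63 more Saturdays after the first → 64.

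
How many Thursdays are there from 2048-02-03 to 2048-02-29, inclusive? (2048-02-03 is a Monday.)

2048-02-03 is a Monday; the first Thursday on or after it is 2048-02-06 (3 days later).
From 2048-02-06 to 2048-02-29 is 29 − 6 = 23 days.
23 ÷ 7 = 3 full weeks with remainder 2, so 3 more Thursdays after the first → 4.

4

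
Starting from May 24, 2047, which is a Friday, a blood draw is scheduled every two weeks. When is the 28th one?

The 28th occurrence is 27 intervals after the first: 27 × 14 = 378 days after May 24, 2047.
May has 31 days — 7 days to the end of May leaves 371.
Jun has 30 days (341 left).
Jul has 31 days (310 left).
Aug has 31 days (279 left).
Sep has 30 days (249 left).
Oct has 31 days (218 left).
Nov has 30 days (188 left).
Dec has 31 days (157 left).
Jan has 31 days (126 left).
Feb has 29 days (97 left).
Mar has 31 days (66 left).
Apr has 30 days (36 left).
May has 31 days (5 left).
5 days into Jun → Jun 5, 2048.

Jun 5, 2048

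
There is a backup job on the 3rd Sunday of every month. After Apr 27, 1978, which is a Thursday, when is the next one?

May 21, 1978

Apr 1978 starts on a Saturday; its first Sunday is the 2nd, so the 3rd Sunday is the 16th — Apr 16, 1978.
That is not after Apr 27, 1978, so look at May 1978.
May 1978 starts on a Monday; its first Sunday is the 7th, so the 3rd Sunday is the 21st — May 21, 1978.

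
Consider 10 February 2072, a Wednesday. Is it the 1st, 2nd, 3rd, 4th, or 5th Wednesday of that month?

2nd

Day 10 falls in week ⌈10/7⌉ of the month.
Days 1–7 hold the 1st Wednesday, 8–14 the 2nd, 15–21 the 3rd, 22–28 the 4th, 29–31 the 5th.
10 is in the range for the 2nd.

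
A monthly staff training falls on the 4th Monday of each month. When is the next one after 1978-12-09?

December 1978 starts on a Friday; its first Monday is the 4th, so the 4th Monday is the 25th — 1978-12-25.
1978-12-25 is after 1978-12-09, so that is the next one.

1978-12-25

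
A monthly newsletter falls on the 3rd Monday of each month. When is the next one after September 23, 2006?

September 2006 starts on a Friday; its first Monday is the 4th, so the 3rd Monday is the 18th — September 18, 2006.
That is not after September 23, 2006, so look at October 2006.
October 2006 starts on a Sunday; its first Monday is the 2nd, so the 3rd Monday is the 16th — October 16, 2006.

October 16, 2006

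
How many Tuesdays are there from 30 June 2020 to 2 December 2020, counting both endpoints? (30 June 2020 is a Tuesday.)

30 June 2020 is a Tuesday; the first Tuesday on or after it is 30 June 2020.
From 30 June 2020 to 2 December 2020: 0 + 31 + 31 + 30 + 31 + 30 + 2 = 155 days (rest of June, July, August, September, October, November, December).
155 ÷ 7 = 22 full weeks with remainder 1, so 22 more Tuesdays after the first → 23.

23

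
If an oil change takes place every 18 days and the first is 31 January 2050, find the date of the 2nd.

18 February 2050

The 2nd occurrence is 1 interval after the first: 1 × 18 = 18 days after 31 January 2050.
January has 31 days — 0 days to the end of January leaves 18.
18 days into February → 18 February 2050.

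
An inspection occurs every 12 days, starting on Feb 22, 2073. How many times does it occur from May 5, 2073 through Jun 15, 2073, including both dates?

4

Occurrences land 12·i days after Feb 22, 2073 for i = 0, 1, 2, …
May 5, 2073 is 72 days after the start; 72 ÷ 12 = 6 remainder 0. First occurrence in the window: #7 on May 5, 2073 (6×12 = 72 days in).
Jun 15, 2073 is 113 days after the start; 113 ÷ 12 = 9 remainder 5. Last occurrence in the window: #10 on Jun 10, 2073.
Occurrences #7 through #10: 4 in total.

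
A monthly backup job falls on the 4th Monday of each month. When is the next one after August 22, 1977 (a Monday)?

August 1977 starts on a Monday; its first Monday is the 1st, so the 4th Monday is the 22nd — August 22, 1977.
That is not after August 22, 1977, so look at September 1977.
September 1977 starts on a Thursday; its first Monday is the 5th, so the 4th Monday is the 26th — September 26, 1977.

September 26, 1977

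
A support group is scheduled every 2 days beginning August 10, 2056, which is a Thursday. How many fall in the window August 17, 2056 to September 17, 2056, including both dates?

Occurrences land 2·i days after August 10, 2056 for i = 0, 1, 2, …
August 17, 2056 is 7 days after the start; 7 ÷ 2 = 3 remainder 1; since the remainder is 1, round up to i = 4. First occurrence in the window: #5 on August 18, 2056 (4×2 = 8 days in).
September 17, 2056 is 38 days after the start; 38 ÷ 2 = 19 remainder 0. Last occurrence in the window: #20 on September 17, 2056.
Occurrences #5 through #20: 16 in total.

16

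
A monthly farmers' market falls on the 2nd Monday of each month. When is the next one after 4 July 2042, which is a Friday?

14 July 2042

July 2042 starts on a Tuesday; its first Monday is the 7th, so the 2nd Monday is the 14th — 14 July 2042.
14 July 2042 is after 4 July 2042, so that is the next one.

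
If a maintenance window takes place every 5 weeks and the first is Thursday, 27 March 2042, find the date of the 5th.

14 August 2042

The 5th occurrence is 4 intervals after the first: 4 × 35 = 140 days after 27 March 2042.
March has 31 days — 4 days to the end of March leaves 136.
April has 30 days (106 left).
May has 31 days (75 left).
June has 30 days (45 left).
July has 31 days (14 left).
14 days into August → 14 August 2042.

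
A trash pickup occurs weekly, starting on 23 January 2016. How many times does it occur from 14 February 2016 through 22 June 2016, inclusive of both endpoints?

Occurrences land 7·i days after 23 January 2016 for i = 0, 1, 2, …
14 February 2016 is 22 days after the start; 22 ÷ 7 = 3 remainder 1; since the remainder is 1, round up to i = 4. First occurrence in the window: #5 on 20 February 2016 (4×7 = 28 days in).
22 June 2016 is 151 days after the start; 151 ÷ 7 = 21 remainder 4. Last occurrence in the window: #22 on 18 June 2016.
Occurrences #5 through #22: 18 in total.

18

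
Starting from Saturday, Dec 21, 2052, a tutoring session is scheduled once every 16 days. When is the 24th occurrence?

The 24th occurrence is 23 intervals after the first: 23 × 16 = 368 days after Dec 21, 2052.
Dec has 31 days — 10 days to the end of Dec leaves 358.
Jan has 31 days (327 left).
Feb has 28 days (299 left).
Mar has 31 days (268 left).
Apr has 30 days (238 left).
May has 31 days (207 left).
Jun has 30 days (177 left).
Jul has 31 days (146 left).
Aug has 31 days (115 left).
Sep has 30 days (85 left).
Oct has 31 days (54 left).
Nov has 30 days (24 left).
24 days into Dec → Dec 24, 2053.

Dec 24, 2053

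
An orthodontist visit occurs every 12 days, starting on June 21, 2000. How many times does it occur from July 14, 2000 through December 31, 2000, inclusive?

Occurrences land 12·i days after June 21, 2000 for i = 0, 1, 2, …
July 14, 2000 is 23 days after the start; 23 ÷ 12 = 1 remainder 11; since the remainder is 11, round up to i = 2. First occurrence in the window: #3 on July 15, 2000 (2×12 = 24 days in).
December 31, 2000 is 193 days after the start; 193 ÷ 12 = 16 remainder 1. Last occurrence in the window: #17 on December 30, 2000.
Occurrences #3 through #17: 15 in total.

15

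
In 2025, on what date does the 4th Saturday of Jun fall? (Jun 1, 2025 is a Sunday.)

Jun 28, 2025

Jun 2025 begins on a Sunday, so the first Saturday is Jun 7 (6 days later).
The 4th Saturday is 3 weeks later: 7 + 21 = 28.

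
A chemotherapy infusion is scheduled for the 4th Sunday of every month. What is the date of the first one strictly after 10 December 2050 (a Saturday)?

25 December 2050

December 2050 starts on a Thursday; its first Sunday is the 4th, so the 4th Sunday is the 25th — 25 December 2050.
25 December 2050 is after 10 December 2050, so that is the next one.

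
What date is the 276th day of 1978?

October 3, 1978

January has 31 days (276 − 31 = 245 remain).
February has 28 days (245 − 28 = 217 remain).
March has 31 days (217 − 31 = 186 remain).
April has 30 days (186 − 30 = 156 remain).
May has 31 days (156 − 31 = 125 remain).
June has 30 days (125 − 30 = 95 remain).
July has 31 days (95 − 31 = 64 remain).
August has 31 days (64 − 31 = 33 remain).
September has 30 days (33 − 30 = 3 remain).
3 into October → October 3.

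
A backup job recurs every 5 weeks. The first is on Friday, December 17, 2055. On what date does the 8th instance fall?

The 8th occurrence is 7 intervals after the first: 7 × 35 = 245 days after December 17, 2055.
December has 31 days — 14 days to the end of December leaves 231.
January has 31 days (200 left).
February has 29 days (171 left).
March has 31 days (140 left).
April has 30 days (110 left).
May has 31 days (79 left).
June has 30 days (49 left).
July has 31 days (18 left).
18 days into August → August 18, 2056.

August 18, 2056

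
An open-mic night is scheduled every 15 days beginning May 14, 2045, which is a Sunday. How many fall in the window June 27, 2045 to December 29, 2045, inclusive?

13

Occurrences land 15·i days after May 14, 2045 for i = 0, 1, 2, …
June 27, 2045 is 44 days after the start; 44 ÷ 15 = 2 remainder 14; since the remainder is 14, round up to i = 3. First occurrence in the window: #4 on June 28, 2045 (3×15 = 45 days in).
December 29, 2045 is 229 days after the start; 229 ÷ 15 = 15 remainder 4. Last occurrence in the window: #16 on December 25, 2045.
Occurrences #4 through #16: 13 in total.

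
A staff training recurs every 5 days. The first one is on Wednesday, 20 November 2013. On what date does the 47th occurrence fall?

The 47th occurrence is 46 intervals after the first: 46 × 5 = 230 days after 20 November 2013.
November has 30 days — 10 days to the end of November leaves 220.
December has 31 days (189 left).
January has 31 days (158 left).
February has 28 days (130 left).
March has 31 days (99 left).
April has 30 days (69 left).
May has 31 days (38 left).
June has 30 days (8 left).
8 days into July → 8 July 2014.

8 July 2014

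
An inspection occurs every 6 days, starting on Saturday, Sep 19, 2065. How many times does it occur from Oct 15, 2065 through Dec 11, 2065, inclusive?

Occurrences land 6·i days after Sep 19, 2065 for i = 0, 1, 2, …
Oct 15, 2065 is 26 days after the start; 26 ÷ 6 = 4 remainder 2; since the remainder is 2, round up to i = 5. First occurrence in the window: #6 on Oct 19, 2065 (5×6 = 30 days in).
Dec 11, 2065 is 83 days after the start; 83 ÷ 6 = 13 remainder 5. Last occurrence in the window: #14 on Dec 6, 2065.
Occurrences #6 through #14: 9 in total.

9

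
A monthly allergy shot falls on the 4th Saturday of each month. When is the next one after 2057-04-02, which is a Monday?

April 2057 starts on a Sunday; its first Saturday is the 7th, so the 4th Saturday is the 28th — 2057-04-28.
2057-04-28 is after 2057-04-02, so that is the next one.

2057-04-28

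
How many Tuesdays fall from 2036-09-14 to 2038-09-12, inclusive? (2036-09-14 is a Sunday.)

2036-09-14 is a Sunday; the first Tuesday on or after it is 2036-09-16 (2 days later).
From 2036-09-16 to 2038-09-12: 106 + 365 + 255 = 726 days (rest of 2036, 2037, to 2038-09-12 in 2038).
726 ÷ 7 = 103 full weeks with remainder 5, so 103 more Tuesdays after the first → 104.

104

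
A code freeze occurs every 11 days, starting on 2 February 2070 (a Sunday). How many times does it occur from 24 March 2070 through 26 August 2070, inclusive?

14

Occurrences land 11·i days after 2 February 2070 for i = 0, 1, 2, …
24 March 2070 is 50 days after the start; 50 ÷ 11 = 4 remainder 6; since the remainder is 6, round up to i = 5. First occurrence in the window: #6 on 29 March 2070 (5×11 = 55 days in).
26 August 2070 is 205 days after the start; 205 ÷ 11 = 18 remainder 7. Last occurrence in the window: #19 on 19 August 2070.
Occurrences #6 through #19: 14 in total.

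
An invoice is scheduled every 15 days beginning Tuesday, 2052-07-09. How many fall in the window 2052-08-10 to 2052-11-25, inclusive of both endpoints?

7

Occurrences land 15·i days after 2052-07-09 for i = 0, 1, 2, …
2052-08-10 is 32 days after the start; 32 ÷ 15 = 2 remainder 2; since the remainder is 2, round up to i = 3. First occurrence in the window: #4 on 2052-08-23 (3×15 = 45 days in).
2052-11-25 is 139 days after the start; 139 ÷ 15 = 9 remainder 4. Last occurrence in the window: #10 on 2052-11-21.
Occurrences #4 through #10: 7 in total.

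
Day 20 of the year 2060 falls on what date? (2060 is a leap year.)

20 January 2060

20 into January → January 20.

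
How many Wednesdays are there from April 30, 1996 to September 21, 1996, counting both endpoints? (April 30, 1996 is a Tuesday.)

21

April 30, 1996 is a Tuesday; the first Wednesday on or after it is May 1, 1996 (1 day later).
From May 1, 1996 to September 21, 1996: 30 + 30 + 31 + 31 + 21 = 143 days (rest of May, June, July, August, September).
143 ÷ 7 = 20 full weeks with remainder 3, so 20 more Wednesdays after the first → 21.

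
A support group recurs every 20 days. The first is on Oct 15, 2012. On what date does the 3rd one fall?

The 3rd occurrence is 2 intervals after the first: 2 × 20 = 40 days after Oct 15, 2012.
Oct has 31 days — 16 days to the end of Oct leaves 24.
24 days into Nov → Nov 24, 2012.

Nov 24, 2012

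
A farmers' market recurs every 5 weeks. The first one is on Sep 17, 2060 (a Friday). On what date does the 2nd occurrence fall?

Oct 22, 2060

The 2nd occurrence is 1 interval after the first: 1 × 35 = 35 days after Sep 17, 2060.
Sep has 30 days — 13 days to the end of Sep leaves 22.
22 days into Oct → Oct 22, 2060.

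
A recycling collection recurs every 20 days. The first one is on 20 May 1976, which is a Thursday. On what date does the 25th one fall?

The 25th occurrence is 24 intervals after the first: 24 × 20 = 480 days after 20 May 1976.
May has 31 days — 11 days to the end of May leaves 469.
From end of May to end of 1976 is 214 days (255 left).
January has 31 days (224 left).
February has 28 days (196 left).
March has 31 days (165 left).
April has 30 days (135 left).
May has 31 days (104 left).
June has 30 days (74 left).
July has 31 days (43 left).
August has 31 days (12 left).
12 days into September → 12 September 1977.

12 September 1977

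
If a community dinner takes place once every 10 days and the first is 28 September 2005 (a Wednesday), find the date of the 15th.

The 15th occurrence is 14 intervals after the first: 14 × 10 = 140 days after 28 September 2005.
September has 30 days — 2 days to the end of September leaves 138.
October has 31 days (107 left).
November has 30 days (77 left).
December has 31 days (46 left).
January has 31 days (15 left).
15 days into February → 15 February 2006.

15 February 2006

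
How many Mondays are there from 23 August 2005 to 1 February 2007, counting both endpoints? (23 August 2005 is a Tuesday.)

75

23 August 2005 is a Tuesday; the first Monday on or after it is 29 August 2005 (6 days later).
From 29 August 2005 to 1 February 2007: 124 + 365 + 32 = 521 days (rest of 2005, 2006, to 1 February 2007 in 2007).
521 ÷ 7 = 74 full weeks with remainder 3, so 74 more Mondays after the first → 75.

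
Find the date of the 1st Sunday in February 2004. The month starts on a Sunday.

February 2004 begins on a Sunday, so the first Sunday is February 1.

1 February 2004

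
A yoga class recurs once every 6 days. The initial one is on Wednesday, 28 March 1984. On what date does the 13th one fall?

The 13th occurrence is 12 intervals after the first: 12 × 6 = 72 days after 28 March 1984.
March has 31 days — 3 days to the end of March leaves 69.
April has 30 days (39 left).
May has 31 days (8 left).
8 days into June → 8 June 1984.

8 June 1984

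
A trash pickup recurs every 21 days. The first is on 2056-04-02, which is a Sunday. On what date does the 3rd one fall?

2056-05-14

The 3rd occurrence is 2 intervals after the first: 2 × 21 = 42 days after 2056-04-02.
April has 30 days — 28 days to the end of April leaves 14.
14 days into May → 2056-05-14.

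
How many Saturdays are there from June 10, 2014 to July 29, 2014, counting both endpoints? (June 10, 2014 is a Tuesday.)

June 10, 2014 is a Tuesday; the first Saturday on or after it is June 14, 2014 (4 days later).
From June 14, 2014 to July 29, 2014: 16 + 29 = 45 days (rest of June, July).
45 ÷ 7 = 6 full weeks with remainder 3, so 6 more Saturdays after the first → 7.

7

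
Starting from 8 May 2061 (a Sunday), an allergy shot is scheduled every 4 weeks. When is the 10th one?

The 10th occurrence is 9 intervals after the first: 9 × 28 = 252 days after 8 May 2061.
May has 31 days — 23 days to the end of May leaves 229.
June has 30 days (199 left).
July has 31 days (168 left).
August has 31 days (137 left).
September has 30 days (107 left).
October has 31 days (76 left).
November has 30 days (46 left).
December has 31 days (15 left).
15 days into January → 15 January 2062.

15 January 2062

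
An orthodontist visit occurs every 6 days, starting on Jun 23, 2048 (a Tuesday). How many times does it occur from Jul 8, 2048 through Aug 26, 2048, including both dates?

Occurrences land 6·i days after Jun 23, 2048 for i = 0, 1, 2, …
Jul 8, 2048 is 15 days after the start; 15 ÷ 6 = 2 remainder 3; since the remainder is 3, round up to i = 3. First occurrence in the window: #4 on Jul 11, 2048 (3×6 = 18 days in).
Aug 26, 2048 is 64 days after the start; 64 ÷ 6 = 10 remainder 4. Last occurrence in the window: #11 on Aug 22, 2048.
Occurrences #4 through #11: 8 in total.

8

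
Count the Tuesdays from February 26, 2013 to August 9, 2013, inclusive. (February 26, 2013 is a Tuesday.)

24

February 26, 2013 is a Tuesday; the first Tuesday on or after it is February 26, 2013.
From February 26, 2013 to August 9, 2013: 2 + 31 + 30 + 31 + 30 + 31 + 9 = 164 days (rest of February, March, April, May, June, July, August).
164 ÷ 7 = 23 full weeks with remainder 3, so 23 more Tuesdays after the first → 24.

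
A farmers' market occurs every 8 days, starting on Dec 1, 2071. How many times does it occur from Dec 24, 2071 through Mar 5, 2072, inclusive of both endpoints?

Occurrences land 8·i days after Dec 1, 2071 for i = 0, 1, 2, …
Dec 24, 2071 is 23 days after the start; 23 ÷ 8 = 2 remainder 7; since the remainder is 7, round up to i = 3. First occurrence in the window: #4 on Dec 25, 2071 (3×8 = 24 days in).
Mar 5, 2072 is 95 days after the start; 95 ÷ 8 = 11 remainder 7. Last occurrence in the window: #12 on Feb 27, 2072.
Occurrences #4 through #12: 9 in total.

9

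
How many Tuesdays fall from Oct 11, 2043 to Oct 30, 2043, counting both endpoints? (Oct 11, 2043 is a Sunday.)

Oct 11, 2043 is a Sunday; the first Tuesday on or after it is Oct 13, 2043 (2 days later).
From Oct 13, 2043 to Oct 30, 2043 is 30 − 13 = 17 days.
17 ÷ 7 = 2 full weeks with remainder 3, so 2 more Tuesdays after the first → 3.

3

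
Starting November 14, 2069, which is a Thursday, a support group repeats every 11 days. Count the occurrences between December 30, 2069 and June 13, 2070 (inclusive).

Occurrences land 11·i days after November 14, 2069 for i = 0, 1, 2, …
December 30, 2069 is 46 days after the start; 46 ÷ 11 = 4 remainder 2; since the remainder is 2, round up to i = 5. First occurrence in the window: #6 on January 8, 2070 (5×11 = 55 days in).
June 13, 2070 is 211 days after the start; 211 ÷ 11 = 19 remainder 2. Last occurrence in the window: #20 on June 11, 2070.
Occurrences #6 through #20: 15 in total.

15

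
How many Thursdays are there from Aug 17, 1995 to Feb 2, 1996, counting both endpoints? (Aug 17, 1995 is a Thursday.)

25

Aug 17, 1995 is a Thursday; the first Thursday on or after it is Aug 17, 1995.
From Aug 17, 1995 to Feb 2, 1996: 14 + 30 + 31 + 30 + 31 + 31 + 2 = 169 days (rest of Aug, Sep, Oct, Nov, Dec, Jan, Feb).
169 ÷ 7 = 24 full weeks with remainder 1, so 24 more Thursdays after the first → 25.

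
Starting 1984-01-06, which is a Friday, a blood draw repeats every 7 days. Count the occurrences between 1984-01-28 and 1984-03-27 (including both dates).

Occurrences land 7·i days after 1984-01-06 for i = 0, 1, 2, …
1984-01-28 is 22 days after the start; 22 ÷ 7 = 3 remainder 1; since the remainder is 1, round up to i = 4. First occurrence in the window: #5 on 1984-02-03 (4×7 = 28 days in).
1984-03-27 is 81 days after the start; 81 ÷ 7 = 11 remainder 4. Last occurrence in the window: #12 on 1984-03-23.
Occurrences #5 through #12: 8 in total.

8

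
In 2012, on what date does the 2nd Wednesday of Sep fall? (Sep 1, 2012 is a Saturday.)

Sep 12, 2012

Sep 2012 begins on a Saturday, so the first Wednesday is Sep 5 (4 days later).
The 2nd Wednesday is 1 weeks later: 5 + 7 = 12.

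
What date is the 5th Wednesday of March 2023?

The first Wednesday of March 2023 is March 1.
The 5th Wednesday is 4 weeks later: 1 + 28 = 29.

2023-03-29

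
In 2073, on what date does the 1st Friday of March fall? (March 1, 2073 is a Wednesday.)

March 3, 2073

March 2073 begins on a Wednesday, so the first Friday is March 3 (2 days later).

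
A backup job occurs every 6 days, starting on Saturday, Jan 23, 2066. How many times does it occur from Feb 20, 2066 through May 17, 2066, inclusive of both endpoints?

15

Occurrences land 6·i days after Jan 23, 2066 for i = 0, 1, 2, …
Feb 20, 2066 is 28 days after the start; 28 ÷ 6 = 4 remainder 4; since the remainder is 4, round up to i = 5. First occurrence in the window: #6 on Feb 22, 2066 (5×6 = 30 days in).
May 17, 2066 is 114 days after the start; 114 ÷ 6 = 19 remainder 0. Last occurrence in the window: #20 on May 17, 2066.
Occurrences #6 through #20: 15 in total.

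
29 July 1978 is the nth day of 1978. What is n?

Days in months before July: 31 + 28 + 31 + 30 + 31 + 30 = 181.
Plus 29 days into July → day 210.

210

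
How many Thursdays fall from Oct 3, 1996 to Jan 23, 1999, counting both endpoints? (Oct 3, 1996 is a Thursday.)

121

Oct 3, 1996 is a Thursday; the first Thursday on or after it is Oct 3, 1996.
From Oct 3, 1996 to Jan 23, 1999: 89 + 365 + 365 + 23 = 842 days (rest of 1996, 1997, 1998, to Jan 23, 1999 in 1999).
842 ÷ 7 = 120 full weeks with remainder 2, so 120 more Thursdays after the first → 121.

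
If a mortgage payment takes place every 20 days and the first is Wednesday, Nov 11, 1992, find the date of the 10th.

The 10th occurrence is 9 intervals after the first: 9 × 20 = 180 days after Nov 11, 1992.
Nov has 30 days — 19 days to the end of Nov leaves 161.
Dec has 31 days (130 left).
Jan has 31 days (99 left).
Feb has 28 days (71 left).
Mar has 31 days (40 left).
Apr has 30 days (10 left).
10 days into May → May 10, 1993.

May 10, 1993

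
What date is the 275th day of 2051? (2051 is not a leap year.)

January has 31 days (275 − 31 = 244 remain).
February has 28 days (244 − 28 = 216 remain).
March has 31 days (216 − 31 = 185 remain).
April has 30 days (185 − 30 = 155 remain).
May has 31 days (155 − 31 = 124 remain).
June has 30 days (124 − 30 = 94 remain).
July has 31 days (94 − 31 = 63 remain).
August has 31 days (63 − 31 = 32 remain).
September has 30 days (32 − 30 = 2 remain).
2 into October → October 2.

2 October 2051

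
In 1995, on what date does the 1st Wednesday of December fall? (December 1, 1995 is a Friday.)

December 1995 begins on a Friday, so the first Wednesday is December 6 (5 days later).

6 December 1995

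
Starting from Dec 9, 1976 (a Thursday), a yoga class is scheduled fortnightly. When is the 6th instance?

The 6th occurrence is 5 intervals after the first: 5 × 14 = 70 days after Dec 9, 1976.
Dec has 31 days — 22 days to the end of Dec leaves 48.
Jan has 31 days (17 left).
17 days into Feb → Feb 17, 1977.

Feb 17, 1977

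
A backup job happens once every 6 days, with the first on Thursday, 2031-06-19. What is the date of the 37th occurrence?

2032-01-21

The 37th occurrence is 36 intervals after the first: 36 × 6 = 216 days after 2031-06-19.
June has 30 days — 11 days to the end of June leaves 205.
July has 31 days (174 left).
August has 31 days (143 left).
September has 30 days (113 left).
October has 31 days (82 left).
November has 30 days (52 left).
December has 31 days (21 left).
21 days into January → 2032-01-21.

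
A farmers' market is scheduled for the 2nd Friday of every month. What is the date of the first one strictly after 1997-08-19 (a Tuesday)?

1997-09-12

August 1997 starts on a Friday; its first Friday is the 1st, so the 2nd Friday is the 8th — 1997-08-08.
That is not after 1997-08-19, so look at September 1997.
September 1997 starts on a Monday; its first Friday is the 5th, so the 2nd Friday is the 12th — 1997-09-12.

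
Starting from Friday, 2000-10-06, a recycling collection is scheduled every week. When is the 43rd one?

The 43rd occurrence is 42 intervals after the first: 42 × 7 = 294 days after 2000-10-06.
October has 31 days — 25 days to the end of October leaves 269.
November has 30 days (239 left).
December has 31 days (208 left).
January has 31 days (177 left).
February has 28 days (149 left).
March has 31 days (118 left).
April has 30 days (88 left).
May has 31 days (57 left).
June has 30 days (27 left).
27 days into July → 2001-07-27.

2001-07-27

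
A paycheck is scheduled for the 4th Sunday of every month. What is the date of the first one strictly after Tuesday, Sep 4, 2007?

Sep 23, 2007

Sep 2007 starts on a Saturday; its first Sunday is the 2nd, so the 4th Sunday is the 23rd — Sep 23, 2007.
Sep 23, 2007 is after Sep 4, 2007, so that is the next one.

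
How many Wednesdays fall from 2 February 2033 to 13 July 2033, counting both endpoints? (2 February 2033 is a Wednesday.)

24

2 February 2033 is a Wednesday; the first Wednesday on or after it is 2 February 2033.
From 2 February 2033 to 13 July 2033: 26 + 31 + 30 + 31 + 30 + 13 = 161 days (rest of February, March, April, May, June, July).
161 ÷ 7 = 23 full weeks with remainder 0, so 23 more Wednesdays after the first → 24.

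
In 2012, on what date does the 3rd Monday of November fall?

2012-11-19

The first Monday of November 2012 is November 5.
The 3rd Monday is 2 weeks later: 5 + 14 = 19.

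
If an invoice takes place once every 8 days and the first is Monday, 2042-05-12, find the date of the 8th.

The 8th occurrence is 7 intervals after the first: 7 × 8 = 56 days after 2042-05-12.
May has 31 days — 19 days to the end of May leaves 37.
June has 30 days (7 left).
7 days into July → 2042-07-07.

2042-07-07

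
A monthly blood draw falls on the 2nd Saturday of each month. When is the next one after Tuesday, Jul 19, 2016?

Aug 13, 2016

Jul 2016 starts on a Friday; its first Saturday is the 2nd, so the 2nd Saturday is the 9th — Jul 9, 2016.
That is not after Jul 19, 2016, so look at Aug 2016.
Aug 2016 starts on a Monday; its first Saturday is the 6th, so the 2nd Saturday is the 13th — Aug 13, 2016.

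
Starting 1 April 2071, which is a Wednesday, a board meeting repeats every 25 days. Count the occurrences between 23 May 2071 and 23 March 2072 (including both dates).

12

Occurrences land 25·i days after 1 April 2071 for i = 0, 1, 2, …
23 May 2071 is 52 days after the start; 52 ÷ 25 = 2 remainder 2; since the remainder is 2, round up to i = 3. First occurrence in the window: #4 on 15 June 2071 (3×25 = 75 days in).
23 March 2072 is 357 days after the start; 357 ÷ 25 = 14 remainder 7. Last occurrence in the window: #15 on 16 March 2072.
Occurrences #4 through #15: 12 in total.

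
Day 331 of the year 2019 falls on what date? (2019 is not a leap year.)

Nov 27, 2019

Jan has 31 days (331 − 31 = 300 remain).
Feb has 28 days (300 − 28 = 272 remain).
Mar has 31 days (272 − 31 = 241 remain).
Apr has 30 days (241 − 30 = 211 remain).
May has 31 days (211 − 31 = 180 remain).
Jun has 30 days (180 − 30 = 150 remain).
Jul has 31 days (150 − 31 = 119 remain).
Aug has 31 days (119 − 31 = 88 remain).
Sep has 30 days (88 − 30 = 58 remain).
Oct has 31 days (58 − 31 = 27 remain).
27 into Nov → Nov 27.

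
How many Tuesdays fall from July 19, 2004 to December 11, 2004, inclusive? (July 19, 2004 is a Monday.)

July 19, 2004 is a Monday; the first Tuesday on or after it is July 20, 2004 (1 day later).
From July 20, 2004 to December 11, 2004: 11 + 31 + 30 + 31 + 30 + 11 = 144 days (rest of July, August, September, October, November, December).
144 ÷ 7 = 20 full weeks with remainder 4, so 20 more Tuesdays after the first → 21.

21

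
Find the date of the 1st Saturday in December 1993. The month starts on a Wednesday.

December 1993 begins on a Wednesday, so the first Saturday is December 4 (3 days later).

December 4, 1993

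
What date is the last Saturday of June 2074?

June 30, 2074

The first Saturday of June 2074 is June 2.
June 2074 has 30 days. Adding weeks: 2, 9, 16, 23, 30 — the last one ≤ 30 is the 30th.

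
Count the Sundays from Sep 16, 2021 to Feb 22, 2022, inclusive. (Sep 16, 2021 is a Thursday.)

23

Sep 16, 2021 is a Thursday; the first Sunday on or after it is Sep 19, 2021 (3 days later).
From Sep 19, 2021 to Feb 22, 2022: 11 + 31 + 30 + 31 + 31 + 22 = 156 days (rest of Sep, Oct, Nov, Dec, Jan, Feb).
156 ÷ 7 = 22 full weeks with remainder 2, so 22 more Sundays after the first → 23.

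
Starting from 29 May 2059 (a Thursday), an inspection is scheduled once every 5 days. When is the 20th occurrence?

1 September 2059

The 20th occurrence is 19 intervals after the first: 19 × 5 = 95 days after 29 May 2059.
May has 31 days — 2 days to the end of May leaves 93.
June has 30 days (63 left).
July has 31 days (32 left).
August has 31 days (1 left).
1 day into September → 1 September 2059.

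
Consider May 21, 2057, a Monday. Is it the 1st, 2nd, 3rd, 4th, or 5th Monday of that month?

Day 21 falls in week ⌈21/7⌉ of the month.
Days 1–7 hold the 1st Monday, 8–14 the 2nd, 15–21 the 3rd, 22–28 the 4th, 29–31 the 5th.
21 is in the range for the 3rd.

3rd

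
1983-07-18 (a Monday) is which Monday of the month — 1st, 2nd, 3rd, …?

3rd

Day 18 falls in week ⌈18/7⌉ of the month.
Days 1–7 hold the 1st Monday, 8–14 the 2nd, 15–21 the 3rd, 22–28 the 4th, 29–31 the 5th.
18 is in the range for the 3rd.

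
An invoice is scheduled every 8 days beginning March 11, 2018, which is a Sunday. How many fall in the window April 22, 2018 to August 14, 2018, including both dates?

Occurrences land 8·i days after March 11, 2018 for i = 0, 1, 2, …
April 22, 2018 is 42 days after the start; 42 ÷ 8 = 5 remainder 2; since the remainder is 2, round up to i = 6. First occurrence in the window: #7 on April 28, 2018 (6×8 = 48 days in).
August 14, 2018 is 156 days after the start; 156 ÷ 8 = 19 remainder 4. Last occurrence in the window: #20 on August 10, 2018.
Occurrences #7 through #20: 14 in total.

14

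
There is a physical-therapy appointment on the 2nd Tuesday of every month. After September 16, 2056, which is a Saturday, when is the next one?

October 10, 2056

September 2056 starts on a Friday; its first Tuesday is the 5th, so the 2nd Tuesday is the 12th — September 12, 2056.
That is not after September 16, 2056, so look at October 2056.
October 2056 starts on a Sunday; its first Tuesday is the 3rd, so the 2nd Tuesday is the 10th — October 10, 2056.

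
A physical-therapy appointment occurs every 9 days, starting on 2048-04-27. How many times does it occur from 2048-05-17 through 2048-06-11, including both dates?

3

Occurrences land 9·i days after 2048-04-27 for i = 0, 1, 2, …
2048-05-17 is 20 days after the start; 20 ÷ 9 = 2 remainder 2; since the remainder is 2, round up to i = 3. First occurrence in the window: #4 on 2048-05-24 (3×9 = 27 days in).
2048-06-11 is 45 days after the start; 45 ÷ 9 = 5 remainder 0. Last occurrence in the window: #6 on 2048-06-11.
Occurrences #4 through #6: 3 in total.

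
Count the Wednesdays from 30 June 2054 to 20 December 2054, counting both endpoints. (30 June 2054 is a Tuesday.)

30 June 2054 is a Tuesday; the first Wednesday on or after it is 1 July 2054 (1 day later).
From 1 July 2054 to 20 December 2054: 30 + 31 + 30 + 31 + 30 + 20 = 172 days (rest of July, August, September, October, November, December).
172 ÷ 7 = 24 full weeks with remainder 4, so 24 more Wednesdays after the first → 25.

25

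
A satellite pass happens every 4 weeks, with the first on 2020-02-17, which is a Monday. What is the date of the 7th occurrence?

The 7th occurrence is 6 intervals after the first: 6 × 28 = 168 days after 2020-02-17.
February has 29 days — 12 days to the end of February leaves 156.
March has 31 days (125 left).
April has 30 days (95 left).
May has 31 days (64 left).
June has 30 days (34 left).
July has 31 days (3 left).
3 days into August → 2020-08-03.

2020-08-03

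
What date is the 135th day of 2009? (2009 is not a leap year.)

May 15, 2009

Jan has 31 days (135 − 31 = 104 remain).
Feb has 28 days (104 − 28 = 76 remain).
Mar has 31 days (76 − 31 = 45 remain).
Apr has 30 days (45 − 30 = 15 remain).
15 into May → May 15.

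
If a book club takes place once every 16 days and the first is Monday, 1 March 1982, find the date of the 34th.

11 August 1983

The 34th occurrence is 33 intervals after the first: 33 × 16 = 528 days after 1 March 1982.
March has 31 days — 30 days to the end of March leaves 498.
From end of March to end of 1982 is 275 days (223 left).
January has 31 days (192 left).
February has 28 days (164 left).
March has 31 days (133 left).
April has 30 days (103 left).
May has 31 days (72 left).
June has 30 days (42 left).
July has 31 days (11 left).
11 days into August → 11 August 1983.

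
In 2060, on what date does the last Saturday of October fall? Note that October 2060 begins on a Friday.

October 30, 2060

October 2060 begins on a Friday, so the first Saturday is October 2 (1 day later).
October 2060 has 31 days. Adding weeks: 2, 9, 16, 23, 30 — the last one ≤ 31 is the 30th.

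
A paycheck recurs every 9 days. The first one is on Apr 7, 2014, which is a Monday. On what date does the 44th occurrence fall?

Apr 29, 2015

The 44th occurrence is 43 intervals after the first: 43 × 9 = 387 days after Apr 7, 2014.
Apr has 30 days — 23 days to the end of Apr leaves 364.
May has 31 days (333 left).
Jun has 30 days (303 left).
Jul has 31 days (272 left).
Aug has 31 days (241 left).
Sep has 30 days (211 left).
Oct has 31 days (180 left).
Nov has 30 days (150 left).
Dec has 31 days (119 left).
Jan has 31 days (88 left).
Feb has 28 days (60 left).
Mar has 31 days (29 left).
29 days into Apr → Apr 29, 2015.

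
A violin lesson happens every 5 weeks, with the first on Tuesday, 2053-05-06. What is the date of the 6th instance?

The 6th occurrence is 5 intervals after the first: 5 × 35 = 175 days after 2053-05-06.
May has 31 days — 25 days to the end of May leaves 150.
June has 30 days (120 left).
July has 31 days (89 left).
August has 31 days (58 left).
September has 30 days (28 left).
28 days into October → 2053-10-28.

2053-10-28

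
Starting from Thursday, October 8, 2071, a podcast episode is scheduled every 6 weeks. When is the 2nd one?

November 19, 2071

The 2nd occurrence is 1 interval after the first: 1 × 42 = 42 days after October 8, 2071.
October has 31 days — 23 days to the end of October leaves 19.
19 days into November → November 19, 2071.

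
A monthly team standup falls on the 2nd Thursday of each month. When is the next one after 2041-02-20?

2041-03-14

February 2041 starts on a Friday; its first Thursday is the 7th, so the 2nd Thursday is the 14th — 2041-02-14.
That is not after 2041-02-20, so look at March 2041.
March 2041 starts on a Friday; its first Thursday is the 7th, so the 2nd Thursday is the 14th — 2041-03-14.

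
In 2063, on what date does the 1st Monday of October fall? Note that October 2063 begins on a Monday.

1 October 2063

October 2063 begins on a Monday, so the first Monday is October 1.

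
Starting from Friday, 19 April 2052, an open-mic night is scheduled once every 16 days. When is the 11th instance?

26 September 2052

The 11th occurrence is 10 intervals after the first: 10 × 16 = 160 days after 19 April 2052.
April has 30 days — 11 days to the end of April leaves 149.
May has 31 days (118 left).
June has 30 days (88 left).
July has 31 days (57 left).
August has 31 days (26 left).
26 days into September → 26 September 2052.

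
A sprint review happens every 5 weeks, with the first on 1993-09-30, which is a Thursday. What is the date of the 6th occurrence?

The 6th occurrence is 5 intervals after the first: 5 × 35 = 175 days after 1993-09-30.
September has 30 days — 0 days to the end of September leaves 175.
October has 31 days (144 left).
November has 30 days (114 left).
December has 31 days (83 left).
January has 31 days (52 left).
February has 28 days (24 left).
24 days into March → 1994-03-24.

1994-03-24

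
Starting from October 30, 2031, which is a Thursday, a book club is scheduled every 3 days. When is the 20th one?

The 20th occurrence is 19 intervals after the first: 19 × 3 = 57 days after October 30, 2031.
October has 31 days — 1 day to the end of October leaves 56.
November has 30 days (26 left).
26 days into December → December 26, 2031.

December 26, 2031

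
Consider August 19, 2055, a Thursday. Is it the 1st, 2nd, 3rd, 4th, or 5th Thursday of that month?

3rd

Day 19 falls in week ⌈19/7⌉ of the month.
Days 1–7 hold the 1st Thursday, 8–14 the 2nd, 15–21 the 3rd, 22–28 the 4th, 29–31 the 5th.
19 is in the range for the 3rd.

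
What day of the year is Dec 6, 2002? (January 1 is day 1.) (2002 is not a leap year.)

340

Days in months before Dec: 31 + 28 + 31 + 30 + 31 + 30 + 31 + 31 + 30 + 31 + 30 = 334.
Plus 6 days into Dec → day 340.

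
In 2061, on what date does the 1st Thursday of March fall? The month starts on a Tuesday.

2061-03-03

March 2061 begins on a Tuesday, so the first Thursday is March 3 (2 days later).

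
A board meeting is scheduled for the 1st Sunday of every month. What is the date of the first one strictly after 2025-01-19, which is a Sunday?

2025-02-02

January 2025 starts on a Wednesday, so its 1st Sunday is 2025-01-05 (4 days in).
That is not after 2025-01-19, so look at February 2025.
February 2025 starts on a Saturday, so its 1st Sunday is 2025-02-02 (1 day in).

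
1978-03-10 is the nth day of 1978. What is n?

Days in months before March: 31 + 28 = 59.
Plus 10 days into March → day 69.

69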